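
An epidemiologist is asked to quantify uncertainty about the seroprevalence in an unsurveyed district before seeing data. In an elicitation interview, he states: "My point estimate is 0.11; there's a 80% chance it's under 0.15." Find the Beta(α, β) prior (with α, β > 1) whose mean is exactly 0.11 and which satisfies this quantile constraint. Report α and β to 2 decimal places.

α ≈ 4.10, β ≈ 33.18

With mean 0.11 fixed, write α = 0.11s, β = 0.89s where s = α+β.
Need P(θ < 0.15) = 0.8 under Beta(0.11s, 0.89s). Normal approximation: (q−m)/√(m(1−m)/s) ≈ z_{0.8} = 0.842, so s ≈ 0.11·0.89·(0.842)²/(0.15−0.11)² = 43.3.
At s = 43.3: P(θ<0.15) ≈ 0.813. Adjusting to match 0.8 gives s ≈ 37.28.
So α = 0.11·37.28 ≈ 4.10, β = 0.89·37.28 ≈ 33.18.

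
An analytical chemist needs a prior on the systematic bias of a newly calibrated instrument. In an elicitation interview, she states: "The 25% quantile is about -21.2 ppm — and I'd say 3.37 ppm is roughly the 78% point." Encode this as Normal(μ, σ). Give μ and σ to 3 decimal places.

The p-quantile of Normal(μ,σ) is μ + z_p·σ, with z_{0.25} = -0.6745 and z_{0.78} = 0.7722.
Eliminate σ: μ = (z₂·x₁ − z₁·x₂)/(z₂ − z₁) = (0.7722·-21.2 − (-0.6745)·3.37)/1.447 = -9.745.
Then σ = (x₂ − x₁)/(z₂ − z₁) = (3.37 − -21.2)/1.447 = 16.984.

μ = -9.745, σ = 16.984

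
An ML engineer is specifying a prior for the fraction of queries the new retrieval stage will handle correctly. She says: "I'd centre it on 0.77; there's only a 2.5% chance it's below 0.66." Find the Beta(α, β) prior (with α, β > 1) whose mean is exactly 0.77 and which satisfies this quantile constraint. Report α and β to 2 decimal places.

α ≈ 49.04, β ≈ 14.65

With mean 0.77 fixed, write α = 0.77s, β = 0.23s where s = α+β.
Need P(θ < 0.66) = 0.025 under Beta(0.77s, 0.23s). Normal approximation: (q−m)/√(m(1−m)/s) ≈ z_{0.025} = -1.96, so s ≈ 0.77·0.23·(-1.96)²/(0.66−0.77)² = 56.2.
At s = 56.2: P(θ<0.66) ≈ 0.032. Adjusting to match 0.025 gives s ≈ 63.69.
So α = 0.77·63.69 ≈ 49.04, β = 0.23·63.69 ≈ 14.65.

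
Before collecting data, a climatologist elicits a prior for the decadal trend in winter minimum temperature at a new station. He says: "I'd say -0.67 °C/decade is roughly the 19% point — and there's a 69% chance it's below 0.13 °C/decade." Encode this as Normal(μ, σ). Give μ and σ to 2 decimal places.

μ = -0.16, σ = 0.58

The p-quantile of Normal(μ,σ) is μ + z_p·σ, with z_{0.19} = -0.8779 and z_{0.69} = 0.4959.
Eliminate σ: μ = (z₂·x₁ − z₁·x₂)/(z₂ − z₁) = (0.4959·-0.67 − (-0.8779)·0.13)/1.374 = -0.16.
Then σ = (x₂ − x₁)/(z₂ − z₁) = (0.13 − -0.67)/1.374 = 0.58.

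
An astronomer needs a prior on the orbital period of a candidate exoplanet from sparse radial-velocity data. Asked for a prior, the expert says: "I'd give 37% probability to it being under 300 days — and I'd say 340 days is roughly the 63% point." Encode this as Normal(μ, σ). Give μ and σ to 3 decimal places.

μ = 320.000, σ = 60.268

The p-quantile of Normal(μ,σ) is μ + z_p·σ, with z_{0.37} = -0.3319 and z_{0.63} = 0.3319.
Eliminate σ: μ = (z₂·x₁ − z₁·x₂)/(z₂ − z₁) = (0.3319·300 − (-0.3319)·340)/0.6637 = 320.000.
Then σ = (x₂ − x₁)/(z₂ − z₁) = (340 − 300)/0.6637 = 60.268.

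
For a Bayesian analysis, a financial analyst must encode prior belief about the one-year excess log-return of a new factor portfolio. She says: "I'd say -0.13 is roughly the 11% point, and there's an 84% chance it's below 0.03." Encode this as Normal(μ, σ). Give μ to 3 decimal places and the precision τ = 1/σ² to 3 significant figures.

μ = -0.042, τ = 193

The p-quantile of Normal(μ,σ) is μ + z_p·σ, with z_{0.11} = -1.227 and z_{0.84} = 0.9945.
Eliminate σ: μ = (z₂·x₁ − z₁·x₂)/(z₂ − z₁) = (0.9945·-0.13 − (-1.227)·0.03)/2.221 = -0.042.
Then σ = (x₂ − x₁)/(z₂ − z₁) = (0.03 − -0.13)/2.221 = 0.072.
Precision τ = 1/σ² = 1/0.07204² = 193.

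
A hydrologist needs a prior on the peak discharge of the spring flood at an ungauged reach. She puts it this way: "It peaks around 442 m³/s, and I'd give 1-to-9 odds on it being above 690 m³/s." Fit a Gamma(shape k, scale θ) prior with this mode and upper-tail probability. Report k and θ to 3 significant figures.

k ≈ 10.4, θ ≈ 46.8

Gamma(k,θ) with k>1 has mode (k−1)θ, so θ = 442/(k−1).
Need P(X < 690) = 0.9 with θ tied to k this way. Start at k = 2, θ = 442: P(X<690) ≈ 0.462.
Too low — raise k to concentrate. Iterating converges to k ≈ 10.4.
Then θ = 442/(10.4−1) ≈ 46.8.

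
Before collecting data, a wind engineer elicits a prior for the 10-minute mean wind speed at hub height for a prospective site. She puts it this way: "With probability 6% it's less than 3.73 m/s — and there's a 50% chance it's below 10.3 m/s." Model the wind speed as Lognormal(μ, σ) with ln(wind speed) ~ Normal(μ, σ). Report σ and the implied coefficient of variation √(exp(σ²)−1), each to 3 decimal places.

σ ≈ 0.653, CV ≈ 0.730

If T ~ Lognormal(μ,σ) then ln T ~ Normal(μ,σ), so the p-quantile of ln T is μ + z_p·σ.
ln(3.73) = 1.316 and ln(10.3) = 2.332; z_{0.06} = -1.555, z_{0.5} = 0.
σ = (2.332 − 1.316)/(0 − (-1.555)) = 0.653.
μ = 1.316 − (-1.555)·0.653 = 2.332.
CV = √(exp(σ²)−1) = √(exp(0.4268)−1) = 0.730.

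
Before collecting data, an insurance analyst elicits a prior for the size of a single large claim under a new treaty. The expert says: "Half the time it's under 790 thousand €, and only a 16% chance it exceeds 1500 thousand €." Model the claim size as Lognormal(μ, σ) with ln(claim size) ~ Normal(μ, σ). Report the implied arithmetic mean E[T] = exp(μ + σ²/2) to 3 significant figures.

If T ~ Lognormal(μ,σ) then ln T ~ Normal(μ,σ), so the p-quantile of ln T is μ + z_p·σ.
ln(790) = 6.672 and ln(1500) = 7.313; z_{0.5} = 0, z_{0.84} = 0.9945.
σ = (7.313 − 6.672)/(0.9945 − (0)) = 0.645.
μ = 6.672 − (0)·0.645 = 6.672.
E[T] = exp(μ + σ²/2) = exp(6.672 + 0.2079) = 973 thousand €.

E[T] ≈ 973 thousand €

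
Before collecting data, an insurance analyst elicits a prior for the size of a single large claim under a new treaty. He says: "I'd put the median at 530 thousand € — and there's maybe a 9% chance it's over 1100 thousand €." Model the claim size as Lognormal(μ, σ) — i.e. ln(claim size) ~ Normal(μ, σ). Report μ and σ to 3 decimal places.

If T ~ Lognormal(μ,σ) then ln T ~ Normal(μ,σ), so the p-quantile of ln T is μ + z_p·σ.
ln(530) = 6.273 and ln(1100) = 7.003; z_{0.5} = 0, z_{0.91} = 1.341.
σ = (7.003 − 6.273)/(1.341 − (0)) = 0.545.
μ = 6.273 − (0)·0.545 = 6.273.

μ ≈ 6.273, σ ≈ 0.545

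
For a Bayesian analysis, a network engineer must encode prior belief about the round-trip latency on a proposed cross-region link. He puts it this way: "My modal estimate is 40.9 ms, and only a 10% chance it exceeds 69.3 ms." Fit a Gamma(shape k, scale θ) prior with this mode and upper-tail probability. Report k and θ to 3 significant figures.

k ≈ 7.81, θ ≈ 6.01

Gamma(k,θ) with k>1 has mode (k−1)θ, so θ = 40.9/(k−1).
Need P(X < 69.3) = 0.9 with θ tied to k this way. Start at k = 2, θ = 40.9: P(X<69.3) ≈ 0.505.
Too low — raise k to concentrate. Iterating converges to k ≈ 7.81.
Then θ = 40.9/(7.81−1) ≈ 6.01.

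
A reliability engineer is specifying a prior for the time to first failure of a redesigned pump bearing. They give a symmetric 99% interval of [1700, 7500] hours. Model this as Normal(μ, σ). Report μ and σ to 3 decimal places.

μ = 4600.000, σ = 1125.851

A symmetric 99% interval runs μ ± z·σ with z = 2.576.
Half-width = 2900, so σ = 2900/2.576 = 1125.851.
μ is the interval midpoint, 4600.000.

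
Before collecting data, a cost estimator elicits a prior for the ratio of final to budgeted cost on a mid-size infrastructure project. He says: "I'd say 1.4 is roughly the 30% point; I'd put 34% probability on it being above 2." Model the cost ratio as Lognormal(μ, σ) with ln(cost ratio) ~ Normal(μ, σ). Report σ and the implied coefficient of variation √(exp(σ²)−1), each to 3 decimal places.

If T ~ Lognormal(μ,σ) then ln T ~ Normal(μ,σ), so the p-quantile of ln T is μ + z_p·σ.
ln(1.4) = 0.3365 and ln(2) = 0.6931; z_{0.3} = -0.5244, z_{0.66} = 0.4125.
σ = (0.6931 − 0.3365)/(0.4125 − (-0.5244)) = 0.381.
μ = 0.3365 − (-0.5244)·0.381 = 0.536.
CV = √(exp(σ²)−1) = √(exp(0.1449)−1) = 0.395.

σ ≈ 0.381, CV ≈ 0.395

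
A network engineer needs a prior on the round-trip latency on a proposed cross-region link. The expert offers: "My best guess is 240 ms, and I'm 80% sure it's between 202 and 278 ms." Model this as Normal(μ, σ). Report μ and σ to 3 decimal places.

μ = 240.000, σ = 29.652

A symmetric 80% interval runs μ ± z·σ with z = 1.282.
Half-width = 38, so σ = 38/1.282 = 29.652.
μ is the stated best guess, 240.000.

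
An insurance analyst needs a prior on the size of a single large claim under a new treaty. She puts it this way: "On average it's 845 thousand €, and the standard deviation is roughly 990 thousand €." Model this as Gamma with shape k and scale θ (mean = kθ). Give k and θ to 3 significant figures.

k ≈ 0.729, θ ≈ 1160

For Gamma(k, scale θ): mean = kθ, variance = kθ², so CV = 1/√k.
CV = SD/mean = 990/845 = 1.172, hence k = 1/CV² = 0.729.
Then θ = mean/k = 845/0.729 = 1160.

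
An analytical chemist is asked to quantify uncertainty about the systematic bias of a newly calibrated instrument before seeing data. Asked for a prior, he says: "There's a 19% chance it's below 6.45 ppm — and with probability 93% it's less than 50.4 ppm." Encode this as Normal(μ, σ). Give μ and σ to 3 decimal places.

The p-quantile of Normal(μ,σ) is μ + z_p·σ, with z_{0.19} = -0.8779 and z_{0.93} = 1.476.
Eliminate σ: μ = (z₂·x₁ − z₁·x₂)/(z₂ − z₁) = (1.476·6.45 − (-0.8779)·50.4)/2.354 = 22.843.
Then σ = (x₂ − x₁)/(z₂ − z₁) = (50.4 − 6.45)/2.354 = 18.673.

μ = 22.843, σ = 18.673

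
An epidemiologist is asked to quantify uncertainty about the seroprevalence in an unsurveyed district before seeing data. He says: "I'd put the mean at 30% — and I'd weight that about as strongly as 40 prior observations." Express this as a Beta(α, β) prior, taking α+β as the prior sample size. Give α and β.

Under the effective-sample-size interpretation, Beta(α, β) has prior mean α/(α+β) and prior sample size α+β.
So α+β = 40 and α/(α+β) = 0.3, giving α = 0.3·40 = 12 and β = 40 − 12 = 28.

α = 12, β = 28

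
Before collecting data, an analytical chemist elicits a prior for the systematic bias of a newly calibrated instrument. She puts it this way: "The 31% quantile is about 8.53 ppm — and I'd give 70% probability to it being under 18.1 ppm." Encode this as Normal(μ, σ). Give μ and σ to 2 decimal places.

The p-quantile of Normal(μ,σ) is μ + z_p·σ, with z_{0.31} = -0.4959 and z_{0.7} = 0.5244.
Eliminate σ: μ = (z₂·x₁ − z₁·x₂)/(z₂ − z₁) = (0.5244·8.53 − (-0.4959)·18.1)/1.02 = 13.18.
Then σ = (x₂ − x₁)/(z₂ − z₁) = (18.1 − 8.53)/1.02 = 9.38.

μ = 13.18, σ = 9.38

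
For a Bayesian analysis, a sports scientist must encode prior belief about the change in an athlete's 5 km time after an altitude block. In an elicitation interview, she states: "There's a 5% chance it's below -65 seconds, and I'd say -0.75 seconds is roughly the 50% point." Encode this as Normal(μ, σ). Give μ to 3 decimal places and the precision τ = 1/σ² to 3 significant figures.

μ = -0.750, τ = 0.000655

For Normal(μ,σ), the p-quantile is μ + z_p·σ. Here z_{0.05} = -1.645, z_{0.5} = 0.
So -65 = μ − 1.645σ and -0.75 = μ + 0σ.
Subtracting: σ = (-0.75 − -65)/(0 − (-1.645)) = 39.061.
Then μ = -65 − (-1.645)·39.061 = -0.750.
Precision τ = 1/σ² = 1/39.06² = 0.000655.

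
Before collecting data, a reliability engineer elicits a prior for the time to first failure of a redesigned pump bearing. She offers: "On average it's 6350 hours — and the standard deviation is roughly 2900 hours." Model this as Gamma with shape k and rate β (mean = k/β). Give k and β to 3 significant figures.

For Gamma(k, rate β): mean = k/β, variance = k/β², so CV = 1/√k.
CV = SD/mean = 2900/6350 = 0.4567, hence k = 1/CV² = 4.79.
Then β = k/mean = 4.79/6350 = 0.000755.

k ≈ 4.79, β ≈ 0.000755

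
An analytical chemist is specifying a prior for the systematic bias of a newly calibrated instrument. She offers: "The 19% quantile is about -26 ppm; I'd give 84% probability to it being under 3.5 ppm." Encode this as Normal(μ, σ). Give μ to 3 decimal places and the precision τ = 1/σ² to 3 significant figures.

μ = -12.168, τ = 0.00403

For Normal(μ,σ), the p-quantile is μ + z_p·σ. Here z_{0.19} = -0.8779, z_{0.84} = 0.9945.
So -26 = μ − 0.8779σ and 3.5 = μ + 0.9945σ.
Subtracting: σ = (3.5 − -26)/(0.9945 − (-0.8779)) = 15.756.
Then μ = -26 − (-0.8779)·15.756 = -12.168.
Precision τ = 1/σ² = 1/15.76² = 0.00403.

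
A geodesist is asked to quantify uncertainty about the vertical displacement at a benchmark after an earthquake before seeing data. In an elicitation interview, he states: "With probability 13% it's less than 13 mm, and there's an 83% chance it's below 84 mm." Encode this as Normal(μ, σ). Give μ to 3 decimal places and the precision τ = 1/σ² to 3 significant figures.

μ = 51.439, τ = 0.000859

For Normal(μ,σ), the p-quantile is μ + z_p·σ. Here z_{0.13} = -1.126, z_{0.83} = 0.9542.
So 13 = μ − 1.126σ and 84 = μ + 0.9542σ.
Subtracting: σ = (84 − 13)/(0.9542 − (-1.126)) = 34.125.
Then μ = 13 − (-1.126)·34.125 = 51.439.
Precision τ = 1/σ² = 1/34.13² = 0.000859.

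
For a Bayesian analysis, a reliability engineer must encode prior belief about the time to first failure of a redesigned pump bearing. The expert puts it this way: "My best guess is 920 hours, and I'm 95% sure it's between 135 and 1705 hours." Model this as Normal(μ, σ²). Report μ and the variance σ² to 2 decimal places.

A symmetric 95% interval runs μ ± z·σ with z = 1.96.
Half-width = 785, so σ = 785/1.96 = 400.518 and σ² = 160414.32.
μ is the stated best guess, 920.00.

μ = 920.00, σ² = 160414.32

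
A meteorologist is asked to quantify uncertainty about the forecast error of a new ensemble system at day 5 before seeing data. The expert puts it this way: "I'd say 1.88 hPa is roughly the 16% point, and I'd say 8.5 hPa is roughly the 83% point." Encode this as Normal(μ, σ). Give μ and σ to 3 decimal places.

For Normal(μ,σ), the p-quantile is μ + z_p·σ. Here z_{0.16} = -0.9945, z_{0.83} = 0.9542.
So 1.88 = μ − 0.9945σ and 8.5 = μ + 0.9542σ.
Subtracting: σ = (8.5 − 1.88)/(0.9542 − (-0.9945)) = 3.397.
Then μ = 1.88 − (-0.9945)·3.397 = 5.258.

μ = 5.258, σ = 3.397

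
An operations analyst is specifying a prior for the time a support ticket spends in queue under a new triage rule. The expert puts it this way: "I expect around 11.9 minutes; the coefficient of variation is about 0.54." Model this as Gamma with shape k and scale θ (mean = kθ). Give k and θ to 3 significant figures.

For Gamma(k, scale θ): mean = kθ, variance = kθ², so CV = 1/√k.
CV = 0.54, hence k = 1/CV² = 3.43.
Then θ = mean/k = 11.9/3.43 = 3.47.

k ≈ 3.43, θ ≈ 3.47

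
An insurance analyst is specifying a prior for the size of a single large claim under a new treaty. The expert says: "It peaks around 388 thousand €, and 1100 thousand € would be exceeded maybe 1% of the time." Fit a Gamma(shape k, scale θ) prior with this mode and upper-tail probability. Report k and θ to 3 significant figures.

k ≈ 5.2, θ ≈ 92.3

Gamma(k,θ) with k>1 has mode (k−1)θ, so θ = 388/(k−1).
Need P(X < 1100) = 0.99 with θ tied to k this way. Start at k = 2, θ = 388: P(X<1100) ≈ 0.775.
Too low — raise k to concentrate. Iterating converges to k ≈ 5.2.
Then θ = 388/(5.2−1) ≈ 92.3.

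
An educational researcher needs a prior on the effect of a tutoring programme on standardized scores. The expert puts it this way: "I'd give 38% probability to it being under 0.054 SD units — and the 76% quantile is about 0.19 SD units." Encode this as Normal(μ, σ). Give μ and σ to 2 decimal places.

μ = 0.10, σ = 0.13

The p-quantile of Normal(μ,σ) is μ + z_p·σ, with z_{0.38} = -0.3055 and z_{0.76} = 0.7063.
Eliminate σ: μ = (z₂·x₁ − z₁·x₂)/(z₂ − z₁) = (0.7063·0.054 − (-0.3055)·0.19)/1.012 = 0.10.
Then σ = (x₂ − x₁)/(z₂ − z₁) = (0.19 − 0.054)/1.012 = 0.13.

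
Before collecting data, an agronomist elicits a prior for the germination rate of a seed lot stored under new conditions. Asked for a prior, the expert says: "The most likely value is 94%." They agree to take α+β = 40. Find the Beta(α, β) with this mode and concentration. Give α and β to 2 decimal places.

α = 36.72, β = 3.28

For α,β > 1 the Beta mode is (α−1)/(α+β−2). With α+β = 40, the mode is (α−1)/38.
Set (α−1)/38 = 0.94 → α = 1 + 0.94·38 = 36.72.
β = 40 − α = 3.28.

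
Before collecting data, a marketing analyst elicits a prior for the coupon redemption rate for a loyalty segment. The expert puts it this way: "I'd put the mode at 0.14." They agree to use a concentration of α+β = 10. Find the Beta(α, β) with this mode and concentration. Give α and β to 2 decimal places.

For α,β > 1 the Beta mode is (α−1)/(α+β−2). With α+β = 10, the mode is (α−1)/8.
Set (α−1)/8 = 0.14 → α = 1 + 0.14·8 = 2.12.
β = 10 − α = 7.88.

α = 2.12, β = 7.88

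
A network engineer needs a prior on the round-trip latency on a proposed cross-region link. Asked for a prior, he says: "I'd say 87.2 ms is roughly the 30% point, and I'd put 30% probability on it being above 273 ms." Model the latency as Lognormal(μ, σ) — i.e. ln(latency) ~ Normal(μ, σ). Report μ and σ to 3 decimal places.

μ ≈ 5.039, σ ≈ 1.088

If T ~ Lognormal(μ,σ) then ln T ~ Normal(μ,σ), so the p-quantile of ln T is μ + z_p·σ.
ln(87.2) = 4.468 and ln(273) = 5.609; z_{0.3} = -0.5244, z_{0.7} = 0.5244.
σ = (5.609 − 4.468)/(0.5244 − (-0.5244)) = 1.088.
μ = 4.468 − (-0.5244)·1.088 = 5.039.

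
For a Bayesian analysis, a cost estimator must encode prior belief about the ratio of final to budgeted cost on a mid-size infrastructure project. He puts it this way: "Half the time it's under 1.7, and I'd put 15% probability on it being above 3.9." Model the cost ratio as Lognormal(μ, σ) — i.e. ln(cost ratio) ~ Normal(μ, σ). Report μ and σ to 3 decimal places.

μ ≈ 0.531, σ ≈ 0.801

If T ~ Lognormal(μ,σ) then ln T ~ Normal(μ,σ), so the p-quantile of ln T is μ + z_p·σ.
ln(1.7) = 0.5306 and ln(3.9) = 1.361; z_{0.5} = 0, z_{0.85} = 1.036.
σ = (1.361 − 0.5306)/(1.036 − (0)) = 0.801.
μ = 0.5306 − (0)·0.801 = 0.531.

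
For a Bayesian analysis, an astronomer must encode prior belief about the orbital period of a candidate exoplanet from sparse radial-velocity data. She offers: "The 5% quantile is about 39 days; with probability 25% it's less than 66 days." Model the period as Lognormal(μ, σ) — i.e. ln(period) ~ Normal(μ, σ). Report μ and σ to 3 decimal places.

If T ~ Lognormal(μ,σ) then ln T ~ Normal(μ,σ), so the p-quantile of ln T is μ + z_p·σ.
ln(39) = 3.664 and ln(66) = 4.19; z_{0.05} = -1.645, z_{0.25} = -0.6745.
σ = (4.19 − 3.664)/(-0.6745 − (-1.645)) = 0.542.
μ = 3.664 − (-1.645)·0.542 = 4.555.

μ ≈ 4.555, σ ≈ 0.542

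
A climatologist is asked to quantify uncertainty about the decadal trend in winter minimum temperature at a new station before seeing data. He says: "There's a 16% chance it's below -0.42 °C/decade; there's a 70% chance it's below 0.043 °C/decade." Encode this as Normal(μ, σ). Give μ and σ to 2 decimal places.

μ = -0.12, σ = 0.30

For Normal(μ,σ), the p-quantile is μ + z_p·σ. Here z_{0.16} = -0.9945, z_{0.7} = 0.5244.
So -0.42 = μ − 0.9945σ and 0.043 = μ + 0.5244σ.
Subtracting: σ = (0.043 − -0.42)/(0.5244 − (-0.9945)) = 0.30.
Then μ = -0.42 − (-0.9945)·0.30 = -0.12.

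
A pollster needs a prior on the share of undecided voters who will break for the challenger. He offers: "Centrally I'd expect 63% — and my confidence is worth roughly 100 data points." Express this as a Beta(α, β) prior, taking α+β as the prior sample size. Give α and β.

α = 63, β = 37

Under the effective-sample-size interpretation, Beta(α, β) has prior mean α/(α+β) and prior sample size α+β.
So α+β = 100 and α/(α+β) = 0.63, giving α = 0.63·100 = 63 and β = 100 − 63 = 37.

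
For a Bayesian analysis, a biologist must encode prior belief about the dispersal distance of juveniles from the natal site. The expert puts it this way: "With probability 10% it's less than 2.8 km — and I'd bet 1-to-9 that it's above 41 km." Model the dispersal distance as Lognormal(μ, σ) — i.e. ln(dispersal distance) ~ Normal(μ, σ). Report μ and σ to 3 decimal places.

μ ≈ 2.372, σ ≈ 1.047

If T ~ Lognormal(μ,σ) then ln T ~ Normal(μ,σ), so the p-quantile of ln T is μ + z_p·σ.
ln(2.8) = 1.03 and ln(41) = 3.714; z_{0.1} = -1.282, z_{0.9} = 1.282.
σ = (3.714 − 1.03)/(1.282 − (-1.282)) = 1.047.
μ = 1.03 − (-1.282)·1.047 = 2.372.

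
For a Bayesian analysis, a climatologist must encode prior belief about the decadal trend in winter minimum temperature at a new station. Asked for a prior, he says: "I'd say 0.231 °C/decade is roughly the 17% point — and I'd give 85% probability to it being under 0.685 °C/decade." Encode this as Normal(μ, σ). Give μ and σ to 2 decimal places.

The p-quantile of Normal(μ,σ) is μ + z_p·σ, with z_{0.17} = -0.9542 and z_{0.85} = 1.036.
Eliminate σ: μ = (z₂·x₁ − z₁·x₂)/(z₂ − z₁) = (1.036·0.231 − (-0.9542)·0.685)/1.991 = 0.45.
Then σ = (x₂ − x₁)/(z₂ − z₁) = (0.685 − 0.231)/1.991 = 0.23.

μ = 0.45, σ = 0.23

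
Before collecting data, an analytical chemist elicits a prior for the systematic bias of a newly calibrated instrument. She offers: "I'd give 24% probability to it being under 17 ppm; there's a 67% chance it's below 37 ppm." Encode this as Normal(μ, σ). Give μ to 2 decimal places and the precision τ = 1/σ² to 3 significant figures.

μ = 29.32, τ = 0.00328

For Normal(μ,σ), the p-quantile is μ + z_p·σ. Here z_{0.24} = -0.7063, z_{0.67} = 0.4399.
So 17 = μ − 0.7063σ and 37 = μ + 0.4399σ.
Subtracting: σ = (37 − 17)/(0.4399 − (-0.7063)) = 17.45.
Then μ = 17 − (-0.7063)·17.45 = 29.32.
Precision τ = 1/σ² = 1/17.45² = 0.00328.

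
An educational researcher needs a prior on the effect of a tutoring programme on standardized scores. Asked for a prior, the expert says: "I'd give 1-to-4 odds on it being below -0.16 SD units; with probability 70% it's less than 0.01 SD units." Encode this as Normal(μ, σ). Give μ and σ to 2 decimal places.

μ = -0.06, σ = 0.12

The p-quantile of Normal(μ,σ) is μ + z_p·σ, with z_{0.2} = -0.8416 and z_{0.7} = 0.5244.
Eliminate σ: μ = (z₂·x₁ − z₁·x₂)/(z₂ − z₁) = (0.5244·-0.16 − (-0.8416)·0.01)/1.366 = -0.06.
Then σ = (x₂ − x₁)/(z₂ − z₁) = (0.01 − -0.16)/1.366 = 0.12.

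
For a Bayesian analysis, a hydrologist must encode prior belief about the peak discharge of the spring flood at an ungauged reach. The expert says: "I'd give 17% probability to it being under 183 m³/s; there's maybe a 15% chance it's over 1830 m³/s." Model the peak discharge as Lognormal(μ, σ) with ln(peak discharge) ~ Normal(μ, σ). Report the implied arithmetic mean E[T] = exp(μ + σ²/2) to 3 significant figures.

If T ~ Lognormal(μ,σ) then ln T ~ Normal(μ,σ), so the p-quantile of ln T is μ + z_p·σ.
ln(183) = 5.209 and ln(1830) = 7.512; z_{0.17} = -0.9542, z_{0.85} = 1.036.
σ = (7.512 − 5.209)/(1.036 − (-0.9542)) = 1.157.
μ = 5.209 − (-0.9542)·1.157 = 6.313.
E[T] = exp(μ + σ²/2) = exp(6.313 + 0.6690) = 1080 m³/s.

E[T] ≈ 1080 m³/s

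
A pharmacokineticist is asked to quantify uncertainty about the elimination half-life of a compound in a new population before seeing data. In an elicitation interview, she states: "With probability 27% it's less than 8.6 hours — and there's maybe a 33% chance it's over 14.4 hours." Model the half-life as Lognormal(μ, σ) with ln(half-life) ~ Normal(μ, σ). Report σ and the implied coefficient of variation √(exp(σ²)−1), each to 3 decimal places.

If T ~ Lognormal(μ,σ) then ln T ~ Normal(μ,σ), so the p-quantile of ln T is μ + z_p·σ.
ln(8.6) = 2.152 and ln(14.4) = 2.667; z_{0.27} = -0.6128, z_{0.67} = 0.4399.
σ = (2.667 − 2.152)/(0.4399 − (-0.6128)) = 0.490.
μ = 2.152 − (-0.6128)·0.490 = 2.452.
CV = √(exp(σ²)−1) = √(exp(0.2398)−1) = 0.521.

σ ≈ 0.490, CV ≈ 0.521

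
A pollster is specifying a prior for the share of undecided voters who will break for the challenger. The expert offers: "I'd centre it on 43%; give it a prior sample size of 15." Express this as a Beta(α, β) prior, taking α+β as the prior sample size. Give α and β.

Under the effective-sample-size interpretation, Beta(α, β) has prior mean α/(α+β) and prior sample size α+β.
So α+β = 15 and α/(α+β) = 0.43, giving α = 0.43·15 = 6.45 and β = 15 − 6.45 = 8.55.

α = 6.45, β = 8.55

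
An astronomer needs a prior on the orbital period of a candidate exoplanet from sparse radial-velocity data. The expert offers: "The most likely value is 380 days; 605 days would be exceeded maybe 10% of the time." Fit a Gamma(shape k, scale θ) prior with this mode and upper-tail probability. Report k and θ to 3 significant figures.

k ≈ 9.68, θ ≈ 43.8

Gamma(k,θ) with k>1 has mode (k−1)θ, so θ = 380/(k−1).
Need P(X < 605) = 0.9 with θ tied to k this way. Start at k = 2, θ = 380: P(X<605) ≈ 0.473.
Too low — raise k to concentrate. Iterating converges to k ≈ 9.68.
Then θ = 380/(9.68−1) ≈ 43.8.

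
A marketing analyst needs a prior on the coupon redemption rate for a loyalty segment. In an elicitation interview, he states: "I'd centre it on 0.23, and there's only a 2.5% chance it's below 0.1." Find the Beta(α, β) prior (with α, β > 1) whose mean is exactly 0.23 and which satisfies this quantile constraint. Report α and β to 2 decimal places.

α ≈ 6.82, β ≈ 22.83

With mean 0.23 fixed, write α = 0.23s, β = 0.77s where s = α+β.
Need P(θ < 0.1) = 0.025 under Beta(0.23s, 0.77s). Normal approximation: (q−m)/√(m(1−m)/s) ≈ z_{0.025} = -1.96, so s ≈ 0.23·0.77·(-1.96)²/(0.1−0.23)² = 40.3.
At s = 40.3: P(θ<0.1) ≈ 0.010. Adjusting to match 0.025 gives s ≈ 29.65.
So α = 0.23·29.65 ≈ 6.82, β = 0.77·29.65 ≈ 22.83.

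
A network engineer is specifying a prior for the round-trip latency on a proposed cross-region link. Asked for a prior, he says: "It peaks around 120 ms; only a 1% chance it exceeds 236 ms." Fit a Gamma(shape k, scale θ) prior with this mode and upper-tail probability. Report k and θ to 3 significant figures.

k ≈ 11.8, θ ≈ 11.1

Gamma(k,θ) with k>1 has mode (k−1)θ, so θ = 120/(k−1).
Need P(X < 236) = 0.99 with θ tied to k this way. Start at k = 2, θ = 120: P(X<236) ≈ 0.585.
Too low — raise k to concentrate. Iterating converges to k ≈ 11.8.
Then θ = 120/(11.8−1) ≈ 11.1.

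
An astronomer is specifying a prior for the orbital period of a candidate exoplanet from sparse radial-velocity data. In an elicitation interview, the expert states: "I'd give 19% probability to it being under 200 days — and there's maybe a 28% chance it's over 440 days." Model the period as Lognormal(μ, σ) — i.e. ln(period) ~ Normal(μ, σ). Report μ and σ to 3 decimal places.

If T ~ Lognormal(μ,σ) then ln T ~ Normal(μ,σ), so the p-quantile of ln T is μ + z_p·σ.
ln(200) = 5.298 and ln(440) = 6.087; z_{0.19} = -0.8779, z_{0.72} = 0.5828.
σ = (6.087 − 5.298)/(0.5828 − (-0.8779)) = 0.540.
μ = 5.298 − (-0.8779)·0.540 = 5.772.

μ ≈ 5.772, σ ≈ 0.540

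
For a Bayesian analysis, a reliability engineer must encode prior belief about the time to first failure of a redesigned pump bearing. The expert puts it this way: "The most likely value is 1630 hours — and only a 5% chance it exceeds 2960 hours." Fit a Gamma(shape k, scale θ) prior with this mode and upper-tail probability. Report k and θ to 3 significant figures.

Gamma(k,θ) with k>1 has mode (k−1)θ, so θ = 1630/(k−1).
Need P(X < 2960) = 0.95 with θ tied to k this way. Start at k = 2, θ = 1630: P(X<2960) ≈ 0.542.
Too low — raise k to concentrate. Iterating converges to k ≈ 8.83.
Then θ = 1630/(8.83−1) ≈ 208.

k ≈ 8.83, θ ≈ 208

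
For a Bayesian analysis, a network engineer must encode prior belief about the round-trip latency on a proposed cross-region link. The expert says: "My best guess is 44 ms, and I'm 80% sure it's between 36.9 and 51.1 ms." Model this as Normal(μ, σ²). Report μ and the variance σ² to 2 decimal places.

A symmetric 80% interval runs μ ± z·σ with z = 1.282.
Half-width = 7.1, so σ = 7.1/1.282 = 5.540 and σ² = 30.69.
μ is the stated best guess, 44.00.

μ = 44.00, σ² = 30.69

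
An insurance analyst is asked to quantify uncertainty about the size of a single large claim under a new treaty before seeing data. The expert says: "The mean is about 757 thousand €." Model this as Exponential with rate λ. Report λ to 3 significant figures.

λ ≈ 0.00132

Exponential mean = 1/λ, so λ = 1/757.0 = 0.00132.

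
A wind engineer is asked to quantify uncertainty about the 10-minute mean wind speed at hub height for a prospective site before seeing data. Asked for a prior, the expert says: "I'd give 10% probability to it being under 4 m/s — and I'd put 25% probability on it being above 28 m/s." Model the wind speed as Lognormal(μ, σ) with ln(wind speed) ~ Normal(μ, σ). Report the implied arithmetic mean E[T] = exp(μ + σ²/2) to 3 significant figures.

If T ~ Lognormal(μ,σ) then ln T ~ Normal(μ,σ), so the p-quantile of ln T is μ + z_p·σ.
ln(4) = 1.386 and ln(28) = 3.332; z_{0.1} = -1.282, z_{0.75} = 0.6745.
σ = (3.332 − 1.386)/(0.6745 − (-1.282)) = 0.995.
μ = 1.386 − (-1.282)·0.995 = 2.661.
E[T] = exp(μ + σ²/2) = exp(2.661 + 0.4948) = 23.5 m/s.

E[T] ≈ 23.5 m/s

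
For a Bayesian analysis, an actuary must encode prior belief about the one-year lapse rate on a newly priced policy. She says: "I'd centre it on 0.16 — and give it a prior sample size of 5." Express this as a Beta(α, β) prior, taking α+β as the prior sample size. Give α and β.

Under the effective-sample-size interpretation, Beta(α, β) has prior mean α/(α+β) and prior sample size α+β.
So α+β = 5 and α/(α+β) = 0.16, giving α = 0.16·5 = 0.8 and β = 5 − 0.8 = 4.2.

α = 0.8, β = 4.2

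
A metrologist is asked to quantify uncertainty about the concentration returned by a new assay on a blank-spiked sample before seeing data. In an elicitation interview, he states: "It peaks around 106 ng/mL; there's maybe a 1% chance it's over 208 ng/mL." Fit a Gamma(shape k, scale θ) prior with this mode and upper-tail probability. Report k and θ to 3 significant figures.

Gamma(k,θ) with k>1 has mode (k−1)θ, so θ = 106/(k−1).
Need P(X < 208) = 0.99 with θ tied to k this way. Start at k = 2, θ = 106: P(X<208) ≈ 0.584.
Too low — raise k to concentrate. Iterating converges to k ≈ 11.8.
Then θ = 106/(11.8−1) ≈ 9.77.

k ≈ 11.8, θ ≈ 9.77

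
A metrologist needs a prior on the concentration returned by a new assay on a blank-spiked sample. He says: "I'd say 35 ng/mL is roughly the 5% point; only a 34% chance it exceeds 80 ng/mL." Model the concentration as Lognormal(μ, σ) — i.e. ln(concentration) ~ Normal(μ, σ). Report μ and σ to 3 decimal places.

If T ~ Lognormal(μ,σ) then ln T ~ Normal(μ,σ), so the p-quantile of ln T is μ + z_p·σ.
ln(35) = 3.555 and ln(80) = 4.382; z_{0.05} = -1.645, z_{0.66} = 0.4125.
σ = (4.382 − 3.555)/(0.4125 − (-1.645)) = 0.402.
μ = 3.555 − (-1.645)·0.402 = 4.216.

μ ≈ 4.216, σ ≈ 0.402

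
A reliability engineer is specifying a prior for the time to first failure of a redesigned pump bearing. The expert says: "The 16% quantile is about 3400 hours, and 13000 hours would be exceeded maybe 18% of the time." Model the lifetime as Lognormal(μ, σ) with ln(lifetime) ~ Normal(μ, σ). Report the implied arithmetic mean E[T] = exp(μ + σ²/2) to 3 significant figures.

E[T] ≈ 8750 hours

If T ~ Lognormal(μ,σ) then ln T ~ Normal(μ,σ), so the p-quantile of ln T is μ + z_p·σ.
ln(3400) = 8.132 and ln(13000) = 9.473; z_{0.16} = -0.9945, z_{0.82} = 0.9154.
σ = (9.473 − 8.132)/(0.9154 − (-0.9945)) = 0.702.
μ = 8.132 − (-0.9945)·0.702 = 8.830.
E[T] = exp(μ + σ²/2) = exp(8.830 + 0.2466) = 8750 hours.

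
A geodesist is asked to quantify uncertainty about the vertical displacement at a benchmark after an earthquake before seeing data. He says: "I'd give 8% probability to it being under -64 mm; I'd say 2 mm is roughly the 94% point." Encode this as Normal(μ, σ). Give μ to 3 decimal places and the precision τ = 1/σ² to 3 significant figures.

μ = -32.669, τ = 0.00201

The p-quantile of Normal(μ,σ) is μ + z_p·σ, with z_{0.08} = -1.405 and z_{0.94} = 1.555.
Eliminate σ: μ = (z₂·x₁ − z₁·x₂)/(z₂ − z₁) = (1.555·-64 − (-1.405)·2)/2.96 = -32.669.
Then σ = (x₂ − x₁)/(z₂ − z₁) = (2 − -64)/2.96 = 22.298.
Precision τ = 1/σ² = 1/22.3² = 0.00201.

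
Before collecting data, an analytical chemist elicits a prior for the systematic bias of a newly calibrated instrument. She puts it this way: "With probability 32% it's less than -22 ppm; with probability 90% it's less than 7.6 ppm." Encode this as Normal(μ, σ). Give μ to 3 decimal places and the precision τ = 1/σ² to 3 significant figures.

The p-quantile of Normal(μ,σ) is μ + z_p·σ, with z_{0.32} = -0.4677 and z_{0.9} = 1.282.
Eliminate σ: μ = (z₂·x₁ − z₁·x₂)/(z₂ − z₁) = (1.282·-22 − (-0.4677)·7.6)/1.749 = -14.086.
Then σ = (x₂ − x₁)/(z₂ − z₁) = (7.6 − -22)/1.749 = 16.922.
Precision τ = 1/σ² = 1/16.92² = 0.00349.

μ = -14.086, τ = 0.00349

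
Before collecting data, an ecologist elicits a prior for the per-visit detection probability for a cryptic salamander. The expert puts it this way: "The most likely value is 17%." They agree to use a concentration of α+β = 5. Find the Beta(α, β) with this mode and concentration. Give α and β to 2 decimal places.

α = 1.51, β = 3.49

For α,β > 1 the Beta mode is (α−1)/(α+β−2). With α+β = 5, the mode is (α−1)/3.
Set (α−1)/3 = 0.17 → α = 1 + 0.17·3 = 1.51.
β = 5 − α = 3.49.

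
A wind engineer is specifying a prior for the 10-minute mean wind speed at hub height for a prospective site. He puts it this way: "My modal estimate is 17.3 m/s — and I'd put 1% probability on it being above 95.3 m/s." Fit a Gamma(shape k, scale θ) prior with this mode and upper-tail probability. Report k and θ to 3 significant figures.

Gamma(k,θ) with k>1 has mode (k−1)θ, so θ = 17.3/(k−1).
Need P(X < 95.3) = 0.99 with θ tied to k this way. Start at k = 2, θ = 17.3: P(X<95.3) ≈ 0.974.
Too low — raise k to concentrate. Iterating converges to k ≈ 2.31.
Then θ = 17.3/(2.31−1) ≈ 13.2.

k ≈ 2.31, θ ≈ 13.2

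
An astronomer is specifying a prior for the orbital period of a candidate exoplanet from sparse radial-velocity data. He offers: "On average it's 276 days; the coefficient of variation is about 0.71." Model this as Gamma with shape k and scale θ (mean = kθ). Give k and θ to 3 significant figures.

k ≈ 1.98, θ ≈ 139

For Gamma(k, scale θ): mean = kθ, variance = kθ², so CV = 1/√k.
CV = 0.71, hence k = 1/CV² = 1.98.
Then θ = mean/k = 276/1.98 = 139.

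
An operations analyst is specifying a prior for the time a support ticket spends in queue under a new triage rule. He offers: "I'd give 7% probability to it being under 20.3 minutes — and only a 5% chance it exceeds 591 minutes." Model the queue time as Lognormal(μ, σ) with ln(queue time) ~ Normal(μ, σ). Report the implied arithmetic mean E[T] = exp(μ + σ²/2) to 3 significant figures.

E[T] ≈ 179 minutes

If T ~ Lognormal(μ,σ) then ln T ~ Normal(μ,σ), so the p-quantile of ln T is μ + z_p·σ.
ln(20.3) = 3.011 and ln(591) = 6.382; z_{0.07} = -1.476, z_{0.95} = 1.645.
σ = (6.382 − 3.011)/(1.645 − (-1.476)) = 1.080.
μ = 3.011 − (-1.476)·1.080 = 4.605.
E[T] = exp(μ + σ²/2) = exp(4.605 + 0.5835) = 179 minutes.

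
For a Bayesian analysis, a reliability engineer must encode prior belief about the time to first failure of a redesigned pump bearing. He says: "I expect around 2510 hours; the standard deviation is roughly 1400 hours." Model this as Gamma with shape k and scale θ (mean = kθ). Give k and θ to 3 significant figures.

For Gamma(k, scale θ): mean = kθ, variance = kθ², so CV = 1/√k.
CV = SD/mean = 1400/2510 = 0.5578, hence k = 1/CV² = 3.21.
Then θ = mean/k = 2510/3.21 = 781.

k ≈ 3.21, θ ≈ 781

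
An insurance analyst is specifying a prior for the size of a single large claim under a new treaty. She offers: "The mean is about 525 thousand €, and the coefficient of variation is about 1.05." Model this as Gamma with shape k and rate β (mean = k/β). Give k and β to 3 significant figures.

For Gamma(k, rate β): mean = k/β, variance = k/β², so CV = 1/√k.
CV = 1.05, hence k = 1/CV² = 0.907.
Then β = k/mean = 0.907/525 = 0.00173.

k ≈ 0.907, β ≈ 0.00173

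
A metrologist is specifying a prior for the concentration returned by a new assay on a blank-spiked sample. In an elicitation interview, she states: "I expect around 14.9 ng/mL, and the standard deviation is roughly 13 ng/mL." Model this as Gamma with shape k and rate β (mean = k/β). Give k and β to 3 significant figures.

k ≈ 1.31, β ≈ 0.0882

For Gamma(k, rate β): mean = k/β, variance = k/β², so CV = 1/√k.
CV = SD/mean = 13/14.9 = 0.8725, hence k = 1/CV² = 1.31.
Then β = k/mean = 1.31/14.9 = 0.0882.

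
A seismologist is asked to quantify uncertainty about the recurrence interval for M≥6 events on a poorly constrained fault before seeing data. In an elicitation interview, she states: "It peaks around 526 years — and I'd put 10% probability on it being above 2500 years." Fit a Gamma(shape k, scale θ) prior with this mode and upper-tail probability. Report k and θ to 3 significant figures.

Gamma(k,θ) with k>1 has mode (k−1)θ, so θ = 526/(k−1).
Need P(X < 2500) = 0.9 with θ tied to k this way. Start at k = 2, θ = 526: P(X<2500) ≈ 0.950.
Too high — lower k to spread out. Iterating converges to k ≈ 1.73.
Then θ = 526/(1.73−1) ≈ 717.

k ≈ 1.73, θ ≈ 717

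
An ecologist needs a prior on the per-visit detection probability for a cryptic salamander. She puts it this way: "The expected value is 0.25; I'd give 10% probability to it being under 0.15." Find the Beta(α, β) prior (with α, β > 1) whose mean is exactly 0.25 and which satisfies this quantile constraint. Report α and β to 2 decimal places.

With mean 0.25 fixed, write α = 0.25s, β = 0.75s where s = α+β.
Need P(θ < 0.15) = 0.1 under Beta(0.25s, 0.75s). Normal approximation: (q−m)/√(m(1−m)/s) ≈ z_{0.1} = -1.28, so s ≈ 0.25·0.75·(-1.28)²/(0.15−0.25)² = 30.8.
At s = 30.8: P(θ<0.15) ≈ 0.087. Adjusting to match 0.1 gives s ≈ 27.69.
So α = 0.25·27.69 ≈ 6.92, β = 0.75·27.69 ≈ 20.77.

α ≈ 6.92, β ≈ 20.77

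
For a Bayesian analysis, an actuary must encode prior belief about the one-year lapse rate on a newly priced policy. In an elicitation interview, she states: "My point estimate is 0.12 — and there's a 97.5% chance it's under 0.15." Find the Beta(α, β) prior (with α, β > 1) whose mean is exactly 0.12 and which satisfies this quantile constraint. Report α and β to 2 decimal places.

α ≈ 59.44, β ≈ 435.93

With mean 0.12 fixed, write α = 0.12s, β = 0.88s where s = α+β.
Need P(θ < 0.15) = 0.975 under Beta(0.12s, 0.88s). Normal approximation: (q−m)/√(m(1−m)/s) ≈ z_{0.975} = 1.96, so s ≈ 0.12·0.88·(1.96)²/(0.15−0.12)² = 450.7.
At s = 450.7: P(θ<0.15) ≈ 0.969. Adjusting to match 0.975 gives s ≈ 495.37.
So α = 0.12·495.37 ≈ 59.44, β = 0.88·495.37 ≈ 435.93.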